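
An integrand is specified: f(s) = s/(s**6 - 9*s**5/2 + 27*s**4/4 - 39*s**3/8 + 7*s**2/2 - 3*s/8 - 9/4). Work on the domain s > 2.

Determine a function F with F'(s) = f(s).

The denominator factors as (s - 2)*(2*s - 3)**2*(2*s + 1)*(s**2 + 1); partial fractions split f into directly integrable pieces: -8*(56*s - 33)/(4225*(s**2 + 1)) + 2/(25*(2*s + 1)) - 194/(169*(2*s - 3)) - 24/(13*(2*s - 3)**2) + 16/(25*(s - 2)).
Check: d/ds[16*log(s - 2)/25 - 97*log(s - 3/2)/169 + log(s + 1/2)/25 - 224*log(s**2 + 1)/4225 + 264*atan(s)/4225 + 24/(52*s - 78)] = 8*s/(8*s**6 - 36*s**5 + 54*s**4 - 39*s**3 + 28*s**2 - 3*s - 18), which equals f(s).

An antiderivative is F(s) = 16*log(s - 2)/25 - 97*log(s - 3/2)/169 + log(s + 1/2)/25 - 224*log(s**2 + 1)/4225 + 264*atan(s)/4225 + 24/(52*s - 78).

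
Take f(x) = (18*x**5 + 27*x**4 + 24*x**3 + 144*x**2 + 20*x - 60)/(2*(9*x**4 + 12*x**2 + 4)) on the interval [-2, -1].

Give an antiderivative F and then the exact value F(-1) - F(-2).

Since d/dx undoes antidifferentiation here, F'(x) = f(x) is required of F(x).
F(x) = 3*x**3/(2*x**2 + 4/3) + x**2/2 + x**2/(2*x**2 + 4/3) - 5*x/(x**2 + 2/3) is an antiderivative of f.
Check: d/dx[3*x**3/(2*x**2 + 4/3) + x**2/2 + x**2/(2*x**2 + 4/3) - 5*x/(x**2 + 2/3)] = (18*x**5 + 27*x**4 + 24*x**3 + 144*x**2 + 20*x - 60)/(18*x**4 + 24*x**2 + 8), which equals f(x).
F(-1) = 29/10; F(-2) = 2.
Integral = F(-1) - F(-2) = 9/10.

Antiderivative: F(x) = 3*x**3/(2*x**2 + 4/3) + x**2/2 + x**2/(2*x**2 + 4/3) - 5*x/(x**2 + 2/3); value = 9/10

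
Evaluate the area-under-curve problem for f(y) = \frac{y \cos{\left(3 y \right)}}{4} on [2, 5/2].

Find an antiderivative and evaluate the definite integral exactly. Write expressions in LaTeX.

Antiderivative: F(y) = \frac{y \sin{\left(3 y \right)}}{12} + \frac{\cos{\left(3 y \right)}}{36}; value = - \frac{\cos{\left(6 \right)}}{36} + \frac{\cos{\left(\frac{15}{2} \right)}}{36} - \frac{\sin{\left(6 \right)}}{6} + \frac{5 \sin{\left(\frac{15}{2} \right)}}{24}

Recover f(y) by differentiating a candidate F(y); any mismatch rules it out.
F(y) = \frac{y \sin{\left(3 y \right)}}{12} + \frac{\cos{\left(3 y \right)}}{36} is an antiderivative of f.
Check: d/dy[\frac{y \sin{\left(3 y \right)}}{12} + \frac{\cos{\left(3 y \right)}}{36}] = \frac{y \cos{\left(3 y \right)}}{4} = f(y).
F(5/2) = \frac{\cos{\left(\frac{15}{2} \right)}}{36} + \frac{5 \sin{\left(\frac{15}{2} \right)}}{24}; F(2) = \frac{\sin{\left(6 \right)}}{6} + \frac{\cos{\left(6 \right)}}{36}.
Integral = F(5/2) - F(2) = - \frac{\cos{\left(6 \right)}}{36} + \frac{\cos{\left(\frac{15}{2} \right)}}{36} - \frac{\sin{\left(6 \right)}}{6} + \frac{5 \sin{\left(\frac{15}{2} \right)}}{24}.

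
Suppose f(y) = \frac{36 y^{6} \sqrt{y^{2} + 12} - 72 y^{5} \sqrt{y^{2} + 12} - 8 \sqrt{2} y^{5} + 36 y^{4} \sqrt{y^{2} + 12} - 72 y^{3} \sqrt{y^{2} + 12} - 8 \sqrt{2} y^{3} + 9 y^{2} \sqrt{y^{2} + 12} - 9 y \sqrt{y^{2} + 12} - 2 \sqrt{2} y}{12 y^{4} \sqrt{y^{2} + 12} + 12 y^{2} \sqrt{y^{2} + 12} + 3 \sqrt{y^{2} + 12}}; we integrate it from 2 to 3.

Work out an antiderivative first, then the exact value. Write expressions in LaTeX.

Antiderivative: F(y) = y^{3} - 3 y^{2} - \frac{4 \sqrt{\frac{y^{2}}{2} + 6}}{3} - \frac{3}{4 \left(2 y^{2} + 1\right)}; value = - \frac{2 \sqrt{42}}{3} + \frac{8 \sqrt{2}}{3} + \frac{461}{114}

Any candidate F(y) must reproduce f(y) exactly when differentiated.
F(y) = y^{3} - 3 y^{2} - \frac{4 \sqrt{\frac{y^{2}}{2} + 6}}{3} - \frac{3}{4 \left(2 y^{2} + 1\right)} is an antiderivative of f.
Check: d/dy[y^{3} - 3 y^{2} - \frac{4 \sqrt{\frac{y^{2}}{2} + 6}}{3} - \frac{3}{4 \left(2 y^{2} + 1\right)}] = \frac{36 y^{6} \sqrt{y^{2} + 12} - 72 y^{5} \sqrt{y^{2} + 12} - 8 \sqrt{2} y^{5} + 36 y^{4} \sqrt{y^{2} + 12} - 72 y^{3} \sqrt{y^{2} + 12} - 8 \sqrt{2} y^{3} + 9 y^{2} \sqrt{y^{2} + 12} - 9 y \sqrt{y^{2} + 12} - 2 \sqrt{2} y}{12 y^{4} \sqrt{y^{2} + 12} + 12 y^{2} \sqrt{y^{2} + 12} + 3 \sqrt{y^{2} + 12}} = f(y).
F(3) = - \frac{2 \sqrt{42}}{3} - \frac{3}{76}; F(2) = - \frac{49}{12} - \frac{8 \sqrt{2}}{3}.
Integral = F(3) - F(2) = - \frac{2 \sqrt{42}}{3} + \frac{8 \sqrt{2}}{3} + \frac{461}{114}.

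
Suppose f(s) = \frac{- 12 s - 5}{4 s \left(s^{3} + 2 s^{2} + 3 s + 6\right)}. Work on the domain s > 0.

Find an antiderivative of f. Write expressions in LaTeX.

Factor the denominator (4 s \left(s + 2\right) \left(s^{2} + 3\right)) and decompose: f = \frac{46 s - 57}{84 \left(s^{2} + 3\right)} - \frac{19}{56 \left(s + 2\right)} - \frac{5}{24 s}; each piece integrates to a log, atan, or power term.
Check: d/ds[\frac{- 35 \log{\left(s \right)} - 57 \log{\left(s + 2 \right)} + 46 \log{\left(s^{2} + 3 \right)} - 38 \sqrt{3} \operatorname{atan}{\left(\frac{\sqrt{3} s}{3} \right)}}{168}] = \frac{- 12 s - 5}{4 s^{4} + 8 s^{3} + 12 s^{2} + 24 s}, which equals f(s).

An antiderivative is F(s) = \frac{- 35 \log{\left(s \right)} - 57 \log{\left(s + 2 \right)} + 46 \log{\left(s^{2} + 3 \right)} - 38 \sqrt{3} \operatorname{atan}{\left(\frac{\sqrt{3} s}{3} \right)}}{168}.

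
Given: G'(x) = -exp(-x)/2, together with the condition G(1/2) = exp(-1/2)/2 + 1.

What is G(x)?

Any candidate G(x) must reproduce the stated G'(x) exactly.
A general antiderivative is exp(-x)/2 + C.
The condition gives C = exp(-1/2)/2 + 1 - (exp(-1/2)/2) = 1.
So G(x) = 1 + exp(-x)/2.
Check: d/dx[1 + exp(-x)/2] = -exp(-x)/2 = G'(x).

G(x) = 1 + exp(-x)/2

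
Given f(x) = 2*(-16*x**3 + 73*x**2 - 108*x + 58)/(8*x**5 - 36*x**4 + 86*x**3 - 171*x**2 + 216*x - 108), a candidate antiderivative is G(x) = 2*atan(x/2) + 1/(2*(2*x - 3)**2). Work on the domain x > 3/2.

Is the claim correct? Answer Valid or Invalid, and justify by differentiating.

d/dx[G] = (32*x**3 - 146*x**2 + 216*x - 116)/(8*x**5 - 36*x**4 + 86*x**3 - 171*x**2 + 216*x - 108)
d/dx[G] - f(x) = (64*x**3 - 292*x**2 + 432*x - 232)/(8*x**5 - 36*x**4 + 86*x**3 - 171*x**2 + 216*x - 108) != 0.

Invalid: d/dx[G] - f = (64*x**3 - 292*x**2 + 432*x - 232)/(8*x**5 - 36*x**4 + 86*x**3 - 171*x**2 + 216*x - 108), which is not 0.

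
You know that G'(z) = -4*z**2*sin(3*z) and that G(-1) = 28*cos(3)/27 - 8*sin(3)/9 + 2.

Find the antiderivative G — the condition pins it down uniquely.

Since d/dz undoes antidifferentiation here, G(z) must give back the stated G'(z).
A general antiderivative is 4*z**2*cos(3*z)/3 - 8*z*sin(3*z)/9 - 8*cos(3*z)/27 + C.
The condition gives C = 28*cos(3)/27 - 8*sin(3)/9 + 2 - (28*cos(3)/27 - 8*sin(3)/9) = 2.
So G(z) = 2*(18*z**2*cos(3*z) - 12*z*sin(3*z) - 4*cos(3*z) + 27)/27.
Check: d/dz[2*(18*z**2*cos(3*z) - 12*z*sin(3*z) - 4*cos(3*z) + 27)/27] = -4*z**2*sin(3*z) = G'(z).

G(z) = 2*(18*z**2*cos(3*z) - 12*z*sin(3*z) - 4*cos(3*z) + 27)/27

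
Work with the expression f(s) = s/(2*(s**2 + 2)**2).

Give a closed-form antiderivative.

An antiderivative is F(s) = -1/(4*s**2 + 8).

The substitution u = 4*s**2 + 8 works: f is exactly (dF/du)*(du/ds) for that inner function.
Check: d/ds[-1/(4*s**2 + 8)] = s/(2*s**4 + 8*s**2 + 8), which equals f(s).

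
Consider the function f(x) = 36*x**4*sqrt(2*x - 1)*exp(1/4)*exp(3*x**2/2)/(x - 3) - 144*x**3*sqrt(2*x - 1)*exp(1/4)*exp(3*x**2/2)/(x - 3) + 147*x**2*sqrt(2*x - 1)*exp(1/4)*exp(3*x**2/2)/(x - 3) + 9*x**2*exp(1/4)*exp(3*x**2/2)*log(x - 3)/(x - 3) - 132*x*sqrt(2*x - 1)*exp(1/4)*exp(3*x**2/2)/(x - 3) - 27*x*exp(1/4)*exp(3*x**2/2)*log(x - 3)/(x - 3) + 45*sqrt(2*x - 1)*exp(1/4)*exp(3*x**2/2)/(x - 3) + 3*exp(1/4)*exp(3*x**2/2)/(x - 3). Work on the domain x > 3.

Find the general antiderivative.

F(x) = 3*(4*x**2*sqrt(2*x - 1) - 4*x*sqrt(2*x - 1) + sqrt(2*x - 1) + log(x - 3))*exp(1/4)*exp(3*x**2/2) + C

Recognize the product-rule pattern: f = u'v + uv' with u = 3*(2*x - 1)**(5/2) + 3*log(x - 3), v = exp(3*x**2/2 + 1/4), so integration by parts undoes it.
Check: d/dx[3*(4*x**2*sqrt(2*x - 1) - 4*x*sqrt(2*x - 1) + sqrt(2*x - 1) + log(x - 3))*exp(1/4)*exp(3*x**2/2)] = (72*x**5*exp(1/4)*exp(3*x**2/2) - 324*x**4*exp(1/4)*exp(3*x**2/2) + 438*x**3*exp(1/4)*exp(3*x**2/2) + 9*x**2*sqrt(2*x - 1)*exp(1/4)*exp(3*x**2/2)*log(x - 3) - 411*x**2*exp(1/4)*exp(3*x**2/2) - 27*x*sqrt(2*x - 1)*exp(1/4)*exp(3*x**2/2)*log(x - 3) + 222*x*exp(1/4)*exp(3*x**2/2) + 3*sqrt(2*x - 1)*exp(1/4)*exp(3*x**2/2) - 45*exp(1/4)*exp(3*x**2/2))/(x*sqrt(2*x - 1) - 3*sqrt(2*x - 1)), which equals f(x).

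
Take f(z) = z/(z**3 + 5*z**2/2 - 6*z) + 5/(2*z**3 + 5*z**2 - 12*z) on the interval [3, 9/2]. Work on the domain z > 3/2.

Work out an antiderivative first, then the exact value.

The denominator factors as z*(z + 4)*(2*z - 3); partial fractions split f into directly integrable pieces: 32/(33*(2*z - 3)) - 3/(44*(z + 4)) - 5/(12*z).
F(z) = -5*log(z)/12 + 16*log(z - 3/2)/33 - 3*log(z + 4)/44 is an antiderivative of f.
Check: d/dz[-5*log(z)/12 + 16*log(z - 3/2)/33 - 3*log(z + 4)/44] = (2*z + 5)/(2*z**3 + 5*z**2 - 12*z), which equals f(z).
F(9/2) = -5*log(9/2)/12 - 3*log(17/2)/44 + 16*log(3)/33; F(3) = -5*log(3)/12 - 3*log(7)/44 + 16*log(3/2)/33.
Integral = F(9/2) - F(3) = -5*log(9/2)/12 - 16*log(3/2)/33 - 3*log(17/2)/44 + 3*log(7)/44 + 119*log(3)/132.

Antiderivative: F(z) = -5*log(z)/12 + 16*log(z - 3/2)/33 - 3*log(z + 4)/44; value = -5*log(9/2)/12 - 16*log(3/2)/33 - 3*log(17/2)/44 + 3*log(7)/44 + 119*log(3)/132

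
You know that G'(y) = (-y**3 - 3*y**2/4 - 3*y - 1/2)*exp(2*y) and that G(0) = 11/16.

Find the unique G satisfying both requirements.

G(y) = (-8*y**3 + 6*y**2 - 30*y + 11)*exp(2*y)/16

Recognize the product-rule pattern: G'(y) = u'v + uv' with u = -y**3/2 + 3*y**2/8 - 15*y/8 + 11/16, v = exp(2*y), so integration by parts undoes it.
A general antiderivative is (-8*y**3 + 6*y**2 - 30*y + 11)*exp(2*y)/16 + C.
The condition gives C = 11/16 - (11/16) = 0.
So G(y) = (-8*y**3 + 6*y**2 - 30*y + 11)*exp(2*y)/16.
Check: d/dy[(-8*y**3 + 6*y**2 - 30*y + 11)*exp(2*y)/16] = -y**3*exp(2*y) - 3*y**2*exp(2*y)/4 - 3*y*exp(2*y) - exp(2*y)/2, which equals G'(y).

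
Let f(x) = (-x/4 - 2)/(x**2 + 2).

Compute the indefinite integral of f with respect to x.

Whatever form F(x) takes, F'(x) = f(x) is non-negotiable.
Check: d/dx[-log(x**2 + 2)/8 - sqrt(2)*atan(sqrt(2)*x/2)] = (-x - 8)/(4*x**2 + 8), which equals f(x).

F(x) = -log(x**2 + 2)/8 - sqrt(2)*atan(sqrt(2)*x/2) + C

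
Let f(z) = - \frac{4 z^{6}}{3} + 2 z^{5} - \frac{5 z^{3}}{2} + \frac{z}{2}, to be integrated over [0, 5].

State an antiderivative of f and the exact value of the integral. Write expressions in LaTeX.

The integrand splits into summands that can be handled one at a time.
F(z) = - \frac{4 z^{7}}{21} + \frac{z^{6}}{3} - \frac{5 z^{4}}{8} + \frac{z^{2}}{4} is an antiderivative of f.
Check: d/dz[- \frac{4 z^{7}}{21} + \frac{z^{6}}{3} - \frac{5 z^{4}}{8} + \frac{z^{2}}{4}] = - \frac{4 z^{6}}{3} + 2 z^{5} - \frac{5 z^{3}}{2} + \frac{z}{2} = f(z).
F(5) = - \frac{1689575}{168}; F(0) = 0.
Integral = F(5) - F(0) = - \frac{1689575}{168}.

Antiderivative: F(z) = - \frac{4 z^{7}}{21} + \frac{z^{6}}{3} - \frac{5 z^{4}}{8} + \frac{z^{2}}{4}; value = - \frac{1689575}{168}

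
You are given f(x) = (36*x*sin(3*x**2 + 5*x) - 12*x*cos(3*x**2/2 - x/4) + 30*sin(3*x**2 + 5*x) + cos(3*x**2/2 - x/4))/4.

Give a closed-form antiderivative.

An antiderivative is F(x) = -sin(3*x**2/2 - x/4) - 3*cos(3*x**2 + 5*x)/2.

Check any antiderivative F(x) by computing F'(x) and comparing it with f(x).
Check: d/dx[-sin(3*x**2/2 - x/4) - 3*cos(3*x**2 + 5*x)/2] = 9*x*sin(3*x**2 + 5*x) - 3*x*cos(3*x**2/2 - x/4) + 15*sin(3*x**2 + 5*x)/2 + cos(3*x**2/2 - x/4)/4, which equals f(x).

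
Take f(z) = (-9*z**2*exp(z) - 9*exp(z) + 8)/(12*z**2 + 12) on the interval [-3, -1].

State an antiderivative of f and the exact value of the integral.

For F(z) to be correct the identity F'(z) - f(z) = 0 must hold.
F(z) = (-9*exp(z) + 8*atan(z))/12 is an antiderivative of f.
Check: d/dz[(-9*exp(z) + 8*atan(z))/12] = (-9*z**2*exp(z) - 9*exp(z) + 8)/(12*z**2 + 12) = f(z).
F(-1) = -pi/6 - 3*exp(-1)/4; F(-3) = -2*atan(3)/3 - 3*exp(-3)/4.
Integral = F(-1) - F(-3) = -pi/6 - 3*exp(-1)/4 + 3*exp(-3)/4 + 2*atan(3)/3.

Antiderivative: F(z) = (-9*exp(z) + 8*atan(z))/12; value = -pi/6 - 3*exp(-1)/4 + 3*exp(-3)/4 + 2*atan(3)/3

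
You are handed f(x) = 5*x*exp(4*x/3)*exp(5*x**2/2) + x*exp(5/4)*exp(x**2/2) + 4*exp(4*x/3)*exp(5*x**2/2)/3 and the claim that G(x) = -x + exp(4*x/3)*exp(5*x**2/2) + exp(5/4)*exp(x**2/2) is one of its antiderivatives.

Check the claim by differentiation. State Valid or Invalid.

Invalid: d/dx[G] - f = -1, which is not 0.

d/dx[G] = 5*x*exp(4*x/3)*exp(5*x**2/2) + x*exp(5/4)*exp(x**2/2) + 4*exp(4*x/3)*exp(5*x**2/2)/3 - 1
d/dx[G] - f(x) = -1 != 0.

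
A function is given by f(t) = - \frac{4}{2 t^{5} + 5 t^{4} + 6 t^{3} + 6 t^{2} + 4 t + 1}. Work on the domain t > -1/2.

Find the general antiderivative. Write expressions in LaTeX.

F(t) = - \frac{32 \log{\left(t + \frac{1}{2} \right)}}{5} + 6 \log{\left(t + 1 \right)} + \frac{\log{\left(t^{2} + 1 \right)}}{5} + \frac{4 \operatorname{atan}{\left(t \right)}}{5} - \frac{4}{2 t + 2} + C

Factor the denominator (\left(t + 1\right)^{2} \left(2 t + 1\right) \left(t^{2} + 1\right)) and decompose: f = \frac{2 \left(t + 2\right)}{5 \left(t^{2} + 1\right)} - \frac{64}{5 \left(2 t + 1\right)} + \frac{6}{t + 1} + \frac{2}{\left(t + 1\right)^{2}}; each piece integrates to a log, atan, or power term.
Check: d/dt[- \frac{32 \log{\left(t + \frac{1}{2} \right)}}{5} + 6 \log{\left(t + 1 \right)} + \frac{\log{\left(t^{2} + 1 \right)}}{5} + \frac{4 \operatorname{atan}{\left(t \right)}}{5} - \frac{4}{2 t + 2}] = - \frac{4}{2 t^{5} + 5 t^{4} + 6 t^{3} + 6 t^{2} + 4 t + 1} = f(t).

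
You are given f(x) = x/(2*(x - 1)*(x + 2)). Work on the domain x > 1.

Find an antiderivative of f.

An antiderivative is F(x) = (log(x - 1) + 2*log(x + 2))/6.

Factor the denominator (2*(x - 1)*(x + 2)) and decompose: f = 1/(3*(x + 2)) + 1/(6*(x - 1)); each piece integrates to a log, atan, or power term.
Check: d/dx[(log(x - 1) + 2*log(x + 2))/6] = x/(2*x**2 + 2*x - 4), which equals f(x).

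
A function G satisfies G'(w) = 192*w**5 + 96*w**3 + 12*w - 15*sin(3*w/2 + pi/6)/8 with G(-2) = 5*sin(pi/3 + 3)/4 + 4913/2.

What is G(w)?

G(w) = (-2*(-4*w**2 - 1)**3 + 5*cos(3*w/2 + pi/6))/4

The integrand splits into summands that can be handled one at a time.
A general antiderivative is -(-4*w**2 - 1)**3/2 + 5*cos(3*w/2 + pi/6)/4 + C.
The condition gives C = 5*sin(pi/3 + 3)/4 + 4913/2 - (5*sin(pi/3 + 3)/4 + 4913/2) = 0.
So G(w) = (-2*(-4*w**2 - 1)**3 + 5*cos(3*w/2 + pi/6))/4.
Check: d/dw[(-2*(-4*w**2 - 1)**3 + 5*cos(3*w/2 + pi/6))/4] = 192*w**5 + 96*w**3 + 12*w - 15*sin(3*w/2 + pi/6)/8 = G'(w).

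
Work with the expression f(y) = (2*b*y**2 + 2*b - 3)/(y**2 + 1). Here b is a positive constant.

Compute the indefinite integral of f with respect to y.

Check any antiderivative F(y) by computing F'(y) and comparing it with f(y).
Check: d/dy[2*b*y - 3*atan(y)] = (2*b*y**2 + 2*b - 3)/(y**2 + 1) = f(y).

F(y) = 2*b*y - 3*atan(y) + C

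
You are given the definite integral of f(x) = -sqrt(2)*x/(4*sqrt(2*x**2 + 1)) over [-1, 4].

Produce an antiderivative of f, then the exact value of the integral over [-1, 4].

The substitution u = x**2 + 1/2 works: f is exactly (dF/du)*(du/dx) for that inner function.
F(x) = -sqrt(2)*sqrt(2*x**2 + 1)/8 is an antiderivative of f.
Check: d/dx[-sqrt(2)*sqrt(2*x**2 + 1)/8] = -sqrt(2)*x/(4*sqrt(2*x**2 + 1)) = f(x).
F(4) = -sqrt(66)/8; F(-1) = -sqrt(6)/8.
Integral = F(4) - F(-1) = -sqrt(66)/8 + sqrt(6)/8.

Antiderivative: F(x) = -sqrt(2)*sqrt(2*x**2 + 1)/8; value = -sqrt(66)/8 + sqrt(6)/8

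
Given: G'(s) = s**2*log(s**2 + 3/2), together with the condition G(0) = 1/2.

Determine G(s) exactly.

G(s) = (6*s**3*log(s**2 + 3/2) - 4*s**3 + 18*s - 9*sqrt(6)*atan(sqrt(6)*s/3) + 9)/18

A first test for any G(s): its s-derivative must equal the given G'(s).
A general antiderivative is s**3*log(s**2 + 3/2)/3 - 2*s**3/9 + s - sqrt(6)*atan(sqrt(6)*s/3)/2 + C.
The condition gives C = 1/2 - (0) = 1/2.
So G(s) = (6*s**3*log(s**2 + 3/2) - 4*s**3 + 18*s - 9*sqrt(6)*atan(sqrt(6)*s/3) + 9)/18.
Check: d/ds[(6*s**3*log(s**2 + 3/2) - 4*s**3 + 18*s - 9*sqrt(6)*atan(sqrt(6)*s/3) + 9)/18] = s**2*log(s**2 + 3/2) = G'(s).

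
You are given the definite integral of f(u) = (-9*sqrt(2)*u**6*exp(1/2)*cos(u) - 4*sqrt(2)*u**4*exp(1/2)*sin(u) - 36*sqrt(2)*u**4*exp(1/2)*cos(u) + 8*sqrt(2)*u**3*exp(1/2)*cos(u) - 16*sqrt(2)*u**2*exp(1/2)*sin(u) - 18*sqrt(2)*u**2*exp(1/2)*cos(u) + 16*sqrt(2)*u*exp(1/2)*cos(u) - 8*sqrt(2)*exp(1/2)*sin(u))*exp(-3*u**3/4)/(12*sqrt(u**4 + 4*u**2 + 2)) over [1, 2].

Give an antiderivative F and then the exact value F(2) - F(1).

Any candidate F(u) must reproduce f(u) exactly when differentiated.
F(u) = 2*sqrt(u**4/2 + 2*u**2 + 1)*exp(1/2 - 3*u**3/4)*cos(u)/3 is an antiderivative of f.
Check: d/du[2*sqrt(u**4/2 + 2*u**2 + 1)*exp(1/2 - 3*u**3/4)*cos(u)/3] = sqrt(2)*(-9*u**6*cos(u) - 4*u**4*sin(u) - 36*u**4*cos(u) + 8*u**3*cos(u) - 16*u**2*sin(u) - 18*u**2*cos(u) + 16*u*cos(u) - 8*sin(u))*exp(1/2)*exp(-3*u**3/4)/(12*sqrt(u**4 + 4*u**2 + 2)), which equals f(u).
F(2) = 2*sqrt(17)*exp(-11/2)*cos(2)/3; F(1) = sqrt(14)*exp(-1/4)*cos(1)/3.
Integral = F(2) - F(1) = -sqrt(14)*exp(-1/4)*cos(1)/3 + 2*sqrt(17)*exp(-11/2)*cos(2)/3.

Antiderivative: F(u) = 2*sqrt(u**4/2 + 2*u**2 + 1)*exp(1/2 - 3*u**3/4)*cos(u)/3; value = -sqrt(14)*exp(-1/4)*cos(1)/3 + 2*sqrt(17)*exp(-11/2)*cos(2)/3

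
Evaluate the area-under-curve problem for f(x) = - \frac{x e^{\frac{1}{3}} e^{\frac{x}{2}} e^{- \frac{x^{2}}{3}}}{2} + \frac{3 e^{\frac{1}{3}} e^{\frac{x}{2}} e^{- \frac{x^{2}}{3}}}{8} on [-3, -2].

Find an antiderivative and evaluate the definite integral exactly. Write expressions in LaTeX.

f matches the chain-rule pattern g'(h)*h' with inner function h(x) = - \frac{x^{2}}{3} + \frac{x}{2} + \frac{1}{3}; substituting u = h(x) collapses the integral.
F(x) = \frac{3 e^{\frac{1}{3}} e^{\frac{x}{2}} e^{- \frac{x^{2}}{3}}}{4} is an antiderivative of f.
Check: d/dx[\frac{3 e^{\frac{1}{3}} e^{\frac{x}{2}} e^{- \frac{x^{2}}{3}}}{4}] = \frac{\left(- 4 x e^{\frac{1}{3}} e^{\frac{x}{2}} + 3 e^{\frac{1}{3}} e^{\frac{x}{2}}\right) e^{- \frac{x^{2}}{3}}}{8}, which equals f(x).
F(-2) = \frac{3}{4 e^{2}}; F(-3) = \frac{3}{4 e^{\frac{25}{6}}}.
Integral = F(-2) - F(-3) = - \frac{3}{4 e^{\frac{25}{6}}} + \frac{3}{4 e^{2}}.

Antiderivative: F(x) = \frac{3 e^{\frac{1}{3}} e^{\frac{x}{2}} e^{- \frac{x^{2}}{3}}}{4}; value = - \frac{3}{4 e^{\frac{25}{6}}} + \frac{3}{4 e^{2}}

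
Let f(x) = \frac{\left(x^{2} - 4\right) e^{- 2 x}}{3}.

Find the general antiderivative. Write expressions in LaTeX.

F(x) = - \frac{x^{2} e^{- 2 x}}{6} - \frac{x e^{- 2 x}}{6} + \frac{7 e^{- 2 x}}{12} + C

Recognize the product-rule pattern: f = u'v + uv' with u = - \frac{x^{2}}{6} - \frac{x}{6} + \frac{7}{12}, v = e^{- 2 x}, so integration by parts undoes it.
Check: d/dx[- \frac{x^{2} e^{- 2 x}}{6} - \frac{x e^{- 2 x}}{6} + \frac{7 e^{- 2 x}}{12}] = \frac{\left(x^{2} - 4\right) e^{- 2 x}}{3} = f(x).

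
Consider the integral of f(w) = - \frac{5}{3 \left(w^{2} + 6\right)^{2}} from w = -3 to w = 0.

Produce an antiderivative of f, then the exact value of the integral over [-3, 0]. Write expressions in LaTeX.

Recover f(w) by differentiating a candidate F(w); any mismatch rules it out.
F(w) = \frac{5 \left(- 6 w - \sqrt{6} \left(w^{2} + 6\right) \operatorname{atan}{\left(\frac{\sqrt{6} w}{6} \right)}\right)}{216 \left(w^{2} + 6\right)} is an antiderivative of f.
Check: d/dw[\frac{5 \left(- 6 w - \sqrt{6} \left(w^{2} + 6\right) \operatorname{atan}{\left(\frac{\sqrt{6} w}{6} \right)}\right)}{216 \left(w^{2} + 6\right)}] = - \frac{5}{3 w^{4} + 36 w^{2} + 108}, which equals f(w).
F(0) = 0; F(-3) = \frac{1}{36} + \frac{5 \sqrt{6} \operatorname{atan}{\left(\frac{\sqrt{6}}{2} \right)}}{216}.
Integral = F(0) - F(-3) = - \frac{5 \sqrt{6} \operatorname{atan}{\left(\frac{\sqrt{6}}{2} \right)}}{216} - \frac{1}{36}.

Antiderivative: F(w) = \frac{5 \left(- 6 w - \sqrt{6} \left(w^{2} + 6\right) \operatorname{atan}{\left(\frac{\sqrt{6} w}{6} \right)}\right)}{216 \left(w^{2} + 6\right)}; value = - \frac{5 \sqrt{6} \operatorname{atan}{\left(\frac{\sqrt{6}}{2} \right)}}{216} - \frac{1}{36}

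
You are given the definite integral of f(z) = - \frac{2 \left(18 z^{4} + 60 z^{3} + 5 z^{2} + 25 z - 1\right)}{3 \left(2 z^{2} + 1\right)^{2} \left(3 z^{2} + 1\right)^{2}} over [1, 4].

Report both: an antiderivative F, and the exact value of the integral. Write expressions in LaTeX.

Check any antiderivative F(z) by computing F'(z) and comparing it with f(z).
F(z) = \frac{2 z + 5}{3 \left(2 z^{2} + 1\right) \left(3 z^{2} + 1\right)} is an antiderivative of f.
Check: d/dz[\frac{2 z + 5}{3 \left(2 z^{2} + 1\right) \left(3 z^{2} + 1\right)}] = \frac{- 36 z^{4} - 120 z^{3} - 10 z^{2} - 50 z + 2}{108 z^{8} + 180 z^{6} + 111 z^{4} + 30 z^{2} + 3}, which equals f(z).
F(4) = \frac{13}{4851}; F(1) = \frac{7}{36}.
Integral = F(4) - F(1) = - \frac{3721}{19404}.

Antiderivative: F(z) = \frac{2 z + 5}{3 \left(2 z^{2} + 1\right) \left(3 z^{2} + 1\right)}; value = - \frac{3721}{19404}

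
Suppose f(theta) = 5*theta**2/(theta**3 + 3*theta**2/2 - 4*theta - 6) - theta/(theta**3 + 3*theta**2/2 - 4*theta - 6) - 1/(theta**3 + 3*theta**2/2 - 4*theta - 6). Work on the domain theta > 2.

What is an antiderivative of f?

Factor the denominator ((theta - 2)*(theta + 2)*(2*theta + 3)) and decompose: f = -94/(7*(2*theta + 3)) + 21/(2*(theta + 2)) + 17/(14*(theta - 2)); each piece integrates to a log, atan, or power term.
Check: d/dtheta[17*log(theta - 2)/14 - 47*log(theta + 3/2)/7 + 21*log(theta + 2)/2] = (10*theta**2 - 2*theta - 2)/(2*theta**3 + 3*theta**2 - 8*theta - 12), which equals f(theta).

An antiderivative is F(theta) = 17*log(theta - 2)/14 - 47*log(theta + 3/2)/7 + 21*log(theta + 2)/2.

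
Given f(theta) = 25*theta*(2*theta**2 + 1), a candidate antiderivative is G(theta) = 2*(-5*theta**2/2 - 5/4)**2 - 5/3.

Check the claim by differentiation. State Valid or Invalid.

d/dtheta[G] = 50*theta**3 + 25*theta
This equals f(theta) exactly, so the claim holds.

Valid - differentiating G returns exactly f.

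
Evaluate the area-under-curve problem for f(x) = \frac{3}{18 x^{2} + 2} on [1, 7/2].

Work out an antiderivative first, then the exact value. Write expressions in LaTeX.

Differentiate the proposed F(x) back; it has to land on f(x) exactly.
F(x) = \frac{\operatorname{atan}{\left(3 x \right)}}{2} is an antiderivative of f.
Check: d/dx[\frac{\operatorname{atan}{\left(3 x \right)}}{2}] = \frac{3}{18 x^{2} + 2} = f(x).
F(7/2) = \frac{\operatorname{atan}{\left(\frac{21}{2} \right)}}{2}; F(1) = \frac{\operatorname{atan}{\left(3 \right)}}{2}.
Integral = F(7/2) - F(1) = - \frac{\operatorname{atan}{\left(3 \right)}}{2} + \frac{\operatorname{atan}{\left(\frac{21}{2} \right)}}{2}.

Antiderivative: F(x) = \frac{\operatorname{atan}{\left(3 x \right)}}{2}; value = - \frac{\operatorname{atan}{\left(3 \right)}}{2} + \frac{\operatorname{atan}{\left(\frac{21}{2} \right)}}{2}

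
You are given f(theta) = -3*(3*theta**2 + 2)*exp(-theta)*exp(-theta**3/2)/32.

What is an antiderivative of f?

Recognize the product-rule pattern: f = u'v + uv' with u = 3*exp(-theta)/16, v = exp(-theta**3/2), so integration by parts undoes it.
Check: d/dtheta[3*exp(-theta)*exp(-theta**3/2)/16] = (-9*theta**2 - 6)*exp(-theta)*exp(-theta**3/2)/32, which equals f(theta).

An antiderivative is F(theta) = 3*exp(-theta)*exp(-theta**3/2)/16.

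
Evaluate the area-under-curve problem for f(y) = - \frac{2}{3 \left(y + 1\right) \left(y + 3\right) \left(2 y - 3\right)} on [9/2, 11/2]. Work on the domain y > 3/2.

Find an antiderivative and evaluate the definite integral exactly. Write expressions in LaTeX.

Antiderivative: F(y) = - \frac{4 \log{\left(y - \frac{3}{2} \right)}}{135} + \frac{\log{\left(y + 1 \right)}}{15} - \frac{\log{\left(y + 3 \right)}}{27}; value = - \frac{\log{\left(\frac{11}{2} \right)}}{15} - \frac{\log{\left(\frac{17}{2} \right)}}{27} - \frac{4 \log{\left(4 \right)}}{135} + \frac{4 \log{\left(3 \right)}}{135} + \frac{\log{\left(\frac{15}{2} \right)}}{27} + \frac{\log{\left(\frac{13}{2} \right)}}{15}

The denominator factors as 3 \left(y + 1\right) \left(y + 3\right) \left(2 y - 3\right); partial fractions split f into directly integrable pieces: - \frac{8}{135 \left(2 y - 3\right)} - \frac{1}{27 \left(y + 3\right)} + \frac{1}{15 \left(y + 1\right)}.
F(y) = - \frac{4 \log{\left(y - \frac{3}{2} \right)}}{135} + \frac{\log{\left(y + 1 \right)}}{15} - \frac{\log{\left(y + 3 \right)}}{27} is an antiderivative of f.
Check: d/dy[- \frac{4 \log{\left(y - \frac{3}{2} \right)}}{135} + \frac{\log{\left(y + 1 \right)}}{15} - \frac{\log{\left(y + 3 \right)}}{27}] = - \frac{2}{6 y^{3} + 15 y^{2} - 18 y - 27}, which equals f(y).
F(11/2) = - \frac{\log{\left(\frac{17}{2} \right)}}{27} - \frac{4 \log{\left(4 \right)}}{135} + \frac{\log{\left(\frac{13}{2} \right)}}{15}; F(9/2) = - \frac{\log{\left(\frac{15}{2} \right)}}{27} - \frac{4 \log{\left(3 \right)}}{135} + \frac{\log{\left(\frac{11}{2} \right)}}{15}.
Integral = F(11/2) - F(9/2) = - \frac{\log{\left(\frac{11}{2} \right)}}{15} - \frac{\log{\left(\frac{17}{2} \right)}}{27} - \frac{4 \log{\left(4 \right)}}{135} + \frac{4 \log{\left(3 \right)}}{135} + \frac{\log{\left(\frac{15}{2} \right)}}{27} + \frac{\log{\left(\frac{13}{2} \right)}}{15}.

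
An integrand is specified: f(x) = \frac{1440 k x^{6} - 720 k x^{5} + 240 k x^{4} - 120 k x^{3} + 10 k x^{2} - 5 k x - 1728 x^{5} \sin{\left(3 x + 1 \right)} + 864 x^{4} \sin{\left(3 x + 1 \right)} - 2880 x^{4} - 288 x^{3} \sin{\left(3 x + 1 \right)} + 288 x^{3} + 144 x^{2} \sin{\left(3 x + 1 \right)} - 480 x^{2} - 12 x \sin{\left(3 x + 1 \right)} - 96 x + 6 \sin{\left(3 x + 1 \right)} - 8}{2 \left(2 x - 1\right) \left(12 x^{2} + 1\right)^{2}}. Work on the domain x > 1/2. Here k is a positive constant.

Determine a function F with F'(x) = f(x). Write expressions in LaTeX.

An antiderivative is F(x) = \frac{60 k x^{4} + 5 k x^{2} - 240 x^{2} \log{\left(2 x - 1 \right)} + 48 x^{2} \cos{\left(3 x + 1 \right)} - 240 x^{2} \log{\left(2 \right)} - 24 x - 20 \log{\left(2 x - 1 \right)} + 4 \cos{\left(3 x + 1 \right)} - 20 \log{\left(2 \right)} - 6}{48 x^{2} + 4}.

A candidate is checked by its d/dx: the result must match f(x).
Check: d/dx[\frac{60 k x^{4} + 5 k x^{2} - 240 x^{2} \log{\left(2 x - 1 \right)} + 48 x^{2} \cos{\left(3 x + 1 \right)} - 240 x^{2} \log{\left(2 \right)} - 24 x - 20 \log{\left(2 x - 1 \right)} + 4 \cos{\left(3 x + 1 \right)} - 20 \log{\left(2 \right)} - 6}{48 x^{2} + 4}] = \frac{1440 k x^{6} - 720 k x^{5} + 240 k x^{4} - 120 k x^{3} + 10 k x^{2} - 5 k x - 1728 x^{5} \sin{\left(3 x + 1 \right)} + 864 x^{4} \sin{\left(3 x + 1 \right)} - 2880 x^{4} - 288 x^{3} \sin{\left(3 x + 1 \right)} + 288 x^{3} + 144 x^{2} \sin{\left(3 x + 1 \right)} - 480 x^{2} - 12 x \sin{\left(3 x + 1 \right)} - 96 x + 6 \sin{\left(3 x + 1 \right)} - 8}{576 x^{5} - 288 x^{4} + 96 x^{3} - 48 x^{2} + 4 x - 2}, which equals f(x).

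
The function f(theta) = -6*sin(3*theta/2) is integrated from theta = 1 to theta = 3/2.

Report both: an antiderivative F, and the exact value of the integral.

A candidate is checked by its d/dtheta: the result must match f(theta).
F(theta) = 4*cos(3*theta/2) is an antiderivative of f.
Check: d/dtheta[4*cos(3*theta/2)] = -6*sin(3*theta/2) = f(theta).
F(3/2) = 4*cos(9/4); F(1) = 4*cos(3/2).
Integral = F(3/2) - F(1) = 4*cos(9/4) - 4*cos(3/2).

Antiderivative: F(theta) = 4*cos(3*theta/2); value = 4*cos(9/4) - 4*cos(3/2)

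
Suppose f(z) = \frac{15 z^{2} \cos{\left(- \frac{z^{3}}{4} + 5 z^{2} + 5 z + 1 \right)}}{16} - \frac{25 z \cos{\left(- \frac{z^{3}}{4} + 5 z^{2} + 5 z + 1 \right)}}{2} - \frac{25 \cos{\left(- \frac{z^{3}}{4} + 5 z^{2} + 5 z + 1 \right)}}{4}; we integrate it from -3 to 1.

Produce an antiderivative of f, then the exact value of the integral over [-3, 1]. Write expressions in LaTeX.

The substitution u = - \frac{z^{3}}{4} + 5 z^{2} + 5 z + 1 works: f is exactly (dF/du)*(du/dz) for that inner function.
F(z) = - \frac{5 \sin{\left(- \frac{z^{3}}{4} + 5 z^{2} + 5 z + 1 \right)}}{4} is an antiderivative of f.
Check: d/dz[- \frac{5 \sin{\left(- \frac{z^{3}}{4} + 5 z^{2} + 5 z + 1 \right)}}{4}] = \frac{15 z^{2} \cos{\left(- \frac{z^{3}}{4} + 5 z^{2} + 5 z + 1 \right)}}{16} - \frac{25 z \cos{\left(- \frac{z^{3}}{4} + 5 z^{2} + 5 z + 1 \right)}}{2} - \frac{25 \cos{\left(- \frac{z^{3}}{4} + 5 z^{2} + 5 z + 1 \right)}}{4} = f(z).
F(1) = - \frac{5 \sin{\left(\frac{43}{4} \right)}}{4}; F(-3) = - \frac{5 \sin{\left(\frac{151}{4} \right)}}{4}.
Integral = F(1) - F(-3) = \frac{5 \sin{\left(\frac{151}{4} \right)}}{4} - \frac{5 \sin{\left(\frac{43}{4} \right)}}{4}.

Antiderivative: F(z) = - \frac{5 \sin{\left(- \frac{z^{3}}{4} + 5 z^{2} + 5 z + 1 \right)}}{4}; value = \frac{5 \sin{\left(\frac{151}{4} \right)}}{4} - \frac{5 \sin{\left(\frac{43}{4} \right)}}{4}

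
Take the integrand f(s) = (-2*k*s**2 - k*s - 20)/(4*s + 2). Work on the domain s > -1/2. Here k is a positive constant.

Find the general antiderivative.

An antiderivative F(s) passes only if d/ds[F] lands on f(s) exactly.
Check: d/ds[-(k*s**2 + 20*log(2*s + 1))/4] = (-2*k*s**2 - k*s - 20)/(4*s + 2) = f(s).

F(s) = -(k*s**2 + 20*log(2*s + 1))/4 + C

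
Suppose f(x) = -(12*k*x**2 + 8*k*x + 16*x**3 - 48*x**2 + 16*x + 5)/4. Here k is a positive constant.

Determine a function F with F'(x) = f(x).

A candidate is checked by its d/dx: the result must match f(x).
Check: d/dx[-k*x**3 - k*x**2 - x**4 + 4*x**3 - 2*x**2 - 5*x/4] = -3*k*x**2 - 2*k*x - 4*x**3 + 12*x**2 - 4*x - 5/4, which equals f(x).

An antiderivative is F(x) = -k*x**3 - k*x**2 - x**4 + 4*x**3 - 2*x**2 - 5*x/4.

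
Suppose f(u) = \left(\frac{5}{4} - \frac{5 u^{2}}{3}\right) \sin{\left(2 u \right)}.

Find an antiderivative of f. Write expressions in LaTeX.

Check any antiderivative F(u) by computing F'(u) and comparing it with f(u).
Check: d/du[\frac{5 u^{2} \cos{\left(2 u \right)}}{6} - \frac{5 u \sin{\left(2 u \right)}}{6} - \frac{25 \cos{\left(2 u \right)}}{24}] = - \frac{5 u^{2} \sin{\left(2 u \right)}}{3} + \frac{5 \sin{\left(2 u \right)}}{4}, which equals f(u).

An antiderivative is F(u) = \frac{5 u^{2} \cos{\left(2 u \right)}}{6} - \frac{5 u \sin{\left(2 u \right)}}{6} - \frac{25 \cos{\left(2 u \right)}}{24}.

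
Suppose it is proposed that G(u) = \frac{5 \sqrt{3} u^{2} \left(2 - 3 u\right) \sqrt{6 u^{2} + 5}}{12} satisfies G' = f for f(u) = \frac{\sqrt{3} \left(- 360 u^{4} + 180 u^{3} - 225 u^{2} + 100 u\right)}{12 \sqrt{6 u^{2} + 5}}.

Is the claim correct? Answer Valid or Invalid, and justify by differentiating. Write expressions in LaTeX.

Valid - the claim checks out under differentiation.

d/du[G] = \frac{- 360 \sqrt{3} u^{4} + 180 \sqrt{3} u^{3} - 225 \sqrt{3} u^{2} + 100 \sqrt{3} u}{12 \sqrt{6 u^{2} + 5}}
This equals f(u) exactly, so the claim holds.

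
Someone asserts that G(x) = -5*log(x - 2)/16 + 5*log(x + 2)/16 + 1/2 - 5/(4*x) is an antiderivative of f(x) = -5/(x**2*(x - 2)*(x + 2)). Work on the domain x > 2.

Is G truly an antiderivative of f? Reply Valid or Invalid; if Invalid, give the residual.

d/dx[G] = -5/(x**4 - 4*x**2)
This equals f(x) exactly, so the claim holds.

Valid - the claim checks out under differentiation.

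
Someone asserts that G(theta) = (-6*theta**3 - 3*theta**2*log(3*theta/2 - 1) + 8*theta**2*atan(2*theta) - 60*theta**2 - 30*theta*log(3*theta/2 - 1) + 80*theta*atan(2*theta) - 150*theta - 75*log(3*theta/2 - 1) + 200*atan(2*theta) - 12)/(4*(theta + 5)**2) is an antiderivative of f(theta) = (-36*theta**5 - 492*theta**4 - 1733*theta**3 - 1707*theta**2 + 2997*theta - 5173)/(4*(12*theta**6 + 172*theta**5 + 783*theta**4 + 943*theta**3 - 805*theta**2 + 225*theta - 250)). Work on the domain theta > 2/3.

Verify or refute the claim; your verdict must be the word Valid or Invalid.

d/dtheta[G] = (-72*theta**6 - 1068*theta**5 - 5190*theta**4 - 7391*theta**3 + 3123*theta**2 + 1647*theta - 3673)/(48*theta**6 + 688*theta**5 + 3132*theta**4 + 3772*theta**3 - 3220*theta**2 + 900*theta - 1000)
d/dtheta[G] - f(theta) = -3/2 != 0.

Invalid: d/dtheta[G] - f = -3/2, which is not 0.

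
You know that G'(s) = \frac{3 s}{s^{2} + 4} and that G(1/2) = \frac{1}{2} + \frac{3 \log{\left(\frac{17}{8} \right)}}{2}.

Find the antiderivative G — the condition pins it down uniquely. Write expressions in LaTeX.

The substitution u = \frac{s^{2}}{2} + 2 works: G'(s) is exactly (dG/du)*(du/ds) for that inner function.
A general antiderivative is \frac{3 \log{\left(\frac{s^{2}}{2} + 2 \right)}}{2} + C.
The condition gives C = \frac{1}{2} + \frac{3 \log{\left(\frac{17}{8} \right)}}{2} - (\frac{3 \log{\left(\frac{17}{8} \right)}}{2}) = \frac{1}{2}.
So G(s) = \frac{3 \log{\left(\frac{s^{2}}{2} + 2 \right)}}{2} + \frac{1}{2}.
Check: d/ds[\frac{3 \log{\left(\frac{s^{2}}{2} + 2 \right)}}{2} + \frac{1}{2}] = \frac{3 s}{s^{2} + 4} = G'(s).

G(s) = \frac{3 \log{\left(\frac{s^{2}}{2} + 2 \right)}}{2} + \frac{1}{2}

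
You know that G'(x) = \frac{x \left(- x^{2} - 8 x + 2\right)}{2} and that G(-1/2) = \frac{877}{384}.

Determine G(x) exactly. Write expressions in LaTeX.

G(x) = \frac{- 3 x^{4} - 32 x^{3} + 12 x^{2} + 48}{24}

Whatever form G(x) takes, its d/dx must return the stated G'(x).
A general antiderivative is - \frac{x^{4}}{8} - \frac{4 x^{3}}{3} + \frac{x^{2}}{2} + C.
The condition gives C = \frac{877}{384} - (\frac{109}{384}) = 2.
So G(x) = \frac{- 3 x^{4} - 32 x^{3} + 12 x^{2} + 48}{24}.
Check: d/dx[\frac{- 3 x^{4} - 32 x^{3} + 12 x^{2} + 48}{24}] = - \frac{x^{3}}{2} - 4 x^{2} + x, which equals G'(x).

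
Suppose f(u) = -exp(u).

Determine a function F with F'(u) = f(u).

Check any antiderivative F(u) by computing F'(u) and comparing it with f(u).
Check: d/du[-exp(u)] = -exp(u) = f(u).

An antiderivative is F(u) = -exp(u).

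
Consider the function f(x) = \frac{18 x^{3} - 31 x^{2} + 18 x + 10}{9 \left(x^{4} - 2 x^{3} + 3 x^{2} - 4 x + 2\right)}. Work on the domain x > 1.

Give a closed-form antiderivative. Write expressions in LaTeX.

An antiderivative is F(x) = \log{\left(2 x^{2} + 4 \right)} - \frac{5}{9 x - 9}.

Any candidate F(x) must reproduce f(x) exactly when differentiated.
Check: d/dx[\log{\left(2 x^{2} + 4 \right)} - \frac{5}{9 x - 9}] = \frac{18 x^{3} - 31 x^{2} + 18 x + 10}{9 x^{4} - 18 x^{3} + 27 x^{2} - 36 x + 18}, which equals f(x).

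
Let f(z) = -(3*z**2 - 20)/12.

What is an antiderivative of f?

An antiderivative is F(z) = -z**3/12 + 5*z/3.

Differentiate the proposed F(z) back; it has to land on f(z) exactly.
Check: d/dz[-z**3/12 + 5*z/3] = 5/3 - z**2/4, which equals f(z).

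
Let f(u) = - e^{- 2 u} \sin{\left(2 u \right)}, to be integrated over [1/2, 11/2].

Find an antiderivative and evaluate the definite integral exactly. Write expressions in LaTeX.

An antiderivative F(u) passes only if d/du[F] lands on f(u) exactly.
F(u) = \frac{e^{- 2 u} \sin{\left(2 u \right)}}{4} + \frac{e^{- 2 u} \cos{\left(2 u \right)}}{4} is an antiderivative of f.
Check: d/du[\frac{e^{- 2 u} \sin{\left(2 u \right)}}{4} + \frac{e^{- 2 u} \cos{\left(2 u \right)}}{4}] = - e^{- 2 u} \sin{\left(2 u \right)} = f(u).
F(11/2) = \frac{\sin{\left(11 \right)}}{4 e^{11}} + \frac{\cos{\left(11 \right)}}{4 e^{11}}; F(1/2) = \frac{\cos{\left(1 \right)}}{4 e} + \frac{\sin{\left(1 \right)}}{4 e}.
Integral = F(11/2) - F(1/2) = - \frac{\sin{\left(1 \right)}}{4 e} - \frac{\cos{\left(1 \right)}}{4 e} + \frac{\sin{\left(11 \right)}}{4 e^{11}} + \frac{\cos{\left(11 \right)}}{4 e^{11}}.

Antiderivative: F(u) = \frac{e^{- 2 u} \sin{\left(2 u \right)}}{4} + \frac{e^{- 2 u} \cos{\left(2 u \right)}}{4}; value = - \frac{\sin{\left(1 \right)}}{4 e} - \frac{\cos{\left(1 \right)}}{4 e} + \frac{\sin{\left(11 \right)}}{4 e^{11}} + \frac{\cos{\left(11 \right)}}{4 e^{11}}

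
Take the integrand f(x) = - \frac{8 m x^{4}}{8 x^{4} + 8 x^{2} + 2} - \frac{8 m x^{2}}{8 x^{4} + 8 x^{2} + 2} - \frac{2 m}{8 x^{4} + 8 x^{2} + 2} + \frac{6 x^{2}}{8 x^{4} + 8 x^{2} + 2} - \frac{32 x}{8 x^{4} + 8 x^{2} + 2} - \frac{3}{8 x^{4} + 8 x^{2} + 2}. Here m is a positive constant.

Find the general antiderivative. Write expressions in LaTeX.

Integrate term by term and add the pieces.
Check: d/dx[\frac{- 4 m x^{3} - 2 m x - 3 x + 8}{4 x^{2} + 2}] = \frac{- 8 m x^{4} - 8 m x^{2} - 2 m + 6 x^{2} - 32 x - 3}{8 x^{4} + 8 x^{2} + 2}, which equals f(x).

F(x) = \frac{- 4 m x^{3} - 2 m x - 3 x + 8}{4 x^{2} + 2} + C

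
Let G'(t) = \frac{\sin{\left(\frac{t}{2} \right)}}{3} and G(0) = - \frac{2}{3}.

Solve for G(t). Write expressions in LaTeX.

Whatever form G(t) takes, its d/dt must return the stated G'(t).
A general antiderivative is - \frac{2 \cos{\left(\frac{t}{2} \right)}}{3} + C.
The condition gives C = - \frac{2}{3} - (- \frac{2}{3}) = 0.
So G(t) = - \frac{2 \cos{\left(\frac{t}{2} \right)}}{3}.
Check: d/dt[- \frac{2 \cos{\left(\frac{t}{2} \right)}}{3}] = \frac{\sin{\left(\frac{t}{2} \right)}}{3} = G'(t).

G(t) = - \frac{2 \cos{\left(\frac{t}{2} \right)}}{3}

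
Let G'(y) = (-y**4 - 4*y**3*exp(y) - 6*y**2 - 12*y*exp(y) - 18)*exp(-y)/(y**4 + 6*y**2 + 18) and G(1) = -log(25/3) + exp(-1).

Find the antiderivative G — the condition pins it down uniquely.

G(y) = -(exp(y)*log(y**4/3 + 2*y**2 + 6) - 1)*exp(-y)

For G(y) to be correct, d/dy[G] must agree with the stated G'(y) identically.
A general antiderivative is -log(y**4/3 + 2*y**2 + 6) + exp(-y) + C.
The condition gives C = -log(25/3) + exp(-1) - (-log(25/3) + exp(-1)) = 0.
So G(y) = -(exp(y)*log(y**4/3 + 2*y**2 + 6) - 1)*exp(-y).
Check: d/dy[-(exp(y)*log(y**4/3 + 2*y**2 + 6) - 1)*exp(-y)] = (-y**4 - 4*y**3*exp(y) - 6*y**2 - 12*y*exp(y) - 18)/(y**4*exp(y) + 6*y**2*exp(y) + 18*exp(y)), which equals G'(y).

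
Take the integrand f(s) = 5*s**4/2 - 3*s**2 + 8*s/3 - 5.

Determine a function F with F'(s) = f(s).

The integrand splits into summands that can be handled one at a time.
Check: d/ds[s**5/2 - s**3 + 4*s**2/3 - 5*s] = 5*s**4/2 - 3*s**2 + 8*s/3 - 5 = f(s).

An antiderivative is F(s) = s**5/2 - s**3 + 4*s**2/3 - 5*s.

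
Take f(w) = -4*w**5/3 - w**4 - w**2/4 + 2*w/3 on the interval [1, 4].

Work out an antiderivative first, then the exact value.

Antiderivative: F(w) = -2*w**6/9 - w**5/5 - w**3/12 + w**2/3; value = -22297/20

Integrate term by term and add the pieces.
F(w) = -2*w**6/9 - w**5/5 - w**3/12 + w**2/3 is an antiderivative of f.
Check: d/dw[-2*w**6/9 - w**5/5 - w**3/12 + w**2/3] = -4*w**5/3 - w**4 - w**2/4 + 2*w/3 = f(w).
F(4) = -50176/45; F(1) = -31/180.
Integral = F(4) - F(1) = -22297/20.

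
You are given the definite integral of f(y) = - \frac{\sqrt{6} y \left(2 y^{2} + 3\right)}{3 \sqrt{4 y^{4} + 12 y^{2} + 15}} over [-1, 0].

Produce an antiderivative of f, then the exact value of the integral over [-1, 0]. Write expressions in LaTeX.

Antiderivative: F(y) = - \frac{\sqrt{\frac{2 y^{4}}{3} + 2 y^{2} + \frac{5}{2}}}{2}; value = - \frac{\sqrt{10}}{4} + \frac{\sqrt{186}}{12}

f matches the chain-rule pattern g'(h)*h' with inner function h(y) = \frac{2 y^{4}}{3} + 2 y^{2} + \frac{5}{2}; substituting u = h(y) collapses the integral.
F(y) = - \frac{\sqrt{\frac{2 y^{4}}{3} + 2 y^{2} + \frac{5}{2}}}{2} is an antiderivative of f.
Check: d/dy[- \frac{\sqrt{\frac{2 y^{4}}{3} + 2 y^{2} + \frac{5}{2}}}{2}] = \frac{- 2 \sqrt{6} y^{3} - 3 \sqrt{6} y}{3 \sqrt{4 y^{4} + 12 y^{2} + 15}}, which equals f(y).
F(0) = - \frac{\sqrt{10}}{4}; F(-1) = - \frac{\sqrt{186}}{12}.
Integral = F(0) - F(-1) = - \frac{\sqrt{10}}{4} + \frac{\sqrt{186}}{12}.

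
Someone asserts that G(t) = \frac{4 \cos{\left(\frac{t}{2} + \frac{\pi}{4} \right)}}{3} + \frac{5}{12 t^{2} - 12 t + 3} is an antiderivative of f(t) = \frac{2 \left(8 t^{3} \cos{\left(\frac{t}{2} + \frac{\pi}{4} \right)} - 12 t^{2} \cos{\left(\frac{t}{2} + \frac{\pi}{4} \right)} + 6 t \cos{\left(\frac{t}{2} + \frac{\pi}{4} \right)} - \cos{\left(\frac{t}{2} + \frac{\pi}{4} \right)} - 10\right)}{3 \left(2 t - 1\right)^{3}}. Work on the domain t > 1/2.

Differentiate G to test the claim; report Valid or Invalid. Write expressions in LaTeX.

d/dt[G] = \frac{- 16 t^{3} \sin{\left(\frac{t}{2} + \frac{\pi}{4} \right)} + 24 t^{2} \sin{\left(\frac{t}{2} + \frac{\pi}{4} \right)} - 12 t \sin{\left(\frac{t}{2} + \frac{\pi}{4} \right)} + 2 \sin{\left(\frac{t}{2} + \frac{\pi}{4} \right)} - 20}{24 t^{3} - 36 t^{2} + 18 t - 3}
d/dt[G] - f(t) = - \frac{2 \sin{\left(\frac{t}{2} + \frac{\pi}{4} \right)}}{3} - \frac{2 \cos{\left(\frac{t}{2} + \frac{\pi}{4} \right)}}{3} != 0.

Invalid: d/dt[G] - f = - \frac{2 \sin{\left(\frac{t}{2} + \frac{\pi}{4} \right)}}{3} - \frac{2 \cos{\left(\frac{t}{2} + \frac{\pi}{4} \right)}}{3}, which is not 0.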